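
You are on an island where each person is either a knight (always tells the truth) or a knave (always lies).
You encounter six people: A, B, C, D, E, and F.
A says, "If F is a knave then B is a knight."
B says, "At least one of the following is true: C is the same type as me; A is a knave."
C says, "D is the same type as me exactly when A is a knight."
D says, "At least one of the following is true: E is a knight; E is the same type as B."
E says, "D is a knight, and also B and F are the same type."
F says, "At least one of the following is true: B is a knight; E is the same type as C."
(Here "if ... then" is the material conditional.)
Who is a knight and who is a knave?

A is a knight, and the claim "if F is a knave then B is a knight" is indeed True.
B is a knight; "at least one of the following is true: C is the same type as me; A is a knave" is True, as required.
C (knight): "D is the same type as me exactly when A is a knight" — True. ✓
D (knight): "at least one of the following is true: E is a knight; E is the same type as B" — True. ✓
Since E is a knight, "D is a knight, and also B and F are the same type" needs to be True, which holds.
F (knight): "at least one of the following is true: B is a knight; E is the same type as C" — True. ✓

A is a knight, B is a knight, C is a knight, D is a knight, E is a knight, and F is a knight.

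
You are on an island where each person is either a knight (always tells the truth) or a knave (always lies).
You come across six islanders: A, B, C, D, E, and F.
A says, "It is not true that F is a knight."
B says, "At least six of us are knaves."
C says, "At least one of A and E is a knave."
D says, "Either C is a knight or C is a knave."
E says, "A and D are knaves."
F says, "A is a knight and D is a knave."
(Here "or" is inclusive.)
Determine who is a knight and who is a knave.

A is a knight, B is a knave, C is a knight, D is a knight, E is a knave, and F is a knave.

A is a knight, so "it is not true that F is a knight" must be true — and it is.
As a knave, B's statement "at least six of us are knaves" should be False; it is.
Since C is a knight, "at least one of A and E is a knave" needs to be true, which holds.
Since D is a knight, "either C is a knight or C is a knave" needs to be true, which holds.
Since E is a knave, "A and D are knaves" needs to be False, which holds.
Since F is a knave, "A is a knight and D is a knave" needs to be False, which holds.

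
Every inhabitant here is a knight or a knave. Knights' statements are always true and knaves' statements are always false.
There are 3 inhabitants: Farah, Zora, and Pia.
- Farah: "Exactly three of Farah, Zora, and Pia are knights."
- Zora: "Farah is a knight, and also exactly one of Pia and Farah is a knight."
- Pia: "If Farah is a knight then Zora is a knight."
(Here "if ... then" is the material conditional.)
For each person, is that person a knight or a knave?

Farah is a knave, Zora is a knave, and Pia is a knight.

Suppose Farah is a knight. Then Farah's statement "exactly three of Farah, Zora, and Pia are knights" would have to be true. Checking the 4 ways to assign the others, none is consistent with every speaker.
(For instance, with Zora=knave, Pia=knight, Farah's claim "exactly three of Farah, Zora, and Pia are knights" comes out false where it would need to be true.)
So Farah must be a knave, making "exactly three of Farah, Zora, and Pia are knights" false. Taking Farah=knave, Zora=knave, Pia=knight, each remaining statement checks out:
  Zora (knave): "Farah is a knight, and also exactly one of Pia and Farah is a knight" — false. ✓
  Pia (knight): "if Farah is a knight then Zora is a knight" — true. ✓
This is the unique consistent assignment.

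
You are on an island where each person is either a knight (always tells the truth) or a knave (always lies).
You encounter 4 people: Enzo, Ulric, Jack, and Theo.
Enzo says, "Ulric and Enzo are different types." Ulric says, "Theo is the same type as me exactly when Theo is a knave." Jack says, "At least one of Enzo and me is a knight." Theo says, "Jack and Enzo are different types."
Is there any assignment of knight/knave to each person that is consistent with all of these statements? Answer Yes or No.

No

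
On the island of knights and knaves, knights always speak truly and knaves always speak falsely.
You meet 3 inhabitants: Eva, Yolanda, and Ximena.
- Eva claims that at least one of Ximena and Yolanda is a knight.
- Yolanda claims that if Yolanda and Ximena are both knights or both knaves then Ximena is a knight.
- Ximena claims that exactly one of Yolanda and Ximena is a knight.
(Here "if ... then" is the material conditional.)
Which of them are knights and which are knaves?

Eva is a knave, Yolanda is a knave, and Ximena is a knave.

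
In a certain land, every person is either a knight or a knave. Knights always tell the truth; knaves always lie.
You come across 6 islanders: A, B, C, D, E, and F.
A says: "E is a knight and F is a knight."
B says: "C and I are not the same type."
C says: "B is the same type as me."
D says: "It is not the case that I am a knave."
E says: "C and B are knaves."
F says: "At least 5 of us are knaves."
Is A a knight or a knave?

A is a knave.

Consistent assignments: {A=knave, B=knight, C=knave, D=knight, E=knave, F=knave}
In every consistent assignment, A is a knave.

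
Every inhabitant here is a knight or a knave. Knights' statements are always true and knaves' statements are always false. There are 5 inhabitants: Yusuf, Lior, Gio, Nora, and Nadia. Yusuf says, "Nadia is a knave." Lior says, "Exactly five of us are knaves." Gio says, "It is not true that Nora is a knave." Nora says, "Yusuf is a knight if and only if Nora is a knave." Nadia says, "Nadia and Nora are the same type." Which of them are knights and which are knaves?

Since Yusuf is a knave, "Nadia is a knave" needs to be False, which holds.
Lior (knave): "exactly five of us are knaves" — False. ✓
Gio is a knight; "it is not true that Nora is a knave" is true, as required.
As a knight, Nora's statement "Yusuf is a knight if and only if Nora is a knave" should be true; it is.
Nadia is a knight, so "Nadia and Nora are the same type" must be true — and it is.

Yusuf is a knave, Lior is a knave, Gio is a knight, Nora is a knight, and Nadia is a knight.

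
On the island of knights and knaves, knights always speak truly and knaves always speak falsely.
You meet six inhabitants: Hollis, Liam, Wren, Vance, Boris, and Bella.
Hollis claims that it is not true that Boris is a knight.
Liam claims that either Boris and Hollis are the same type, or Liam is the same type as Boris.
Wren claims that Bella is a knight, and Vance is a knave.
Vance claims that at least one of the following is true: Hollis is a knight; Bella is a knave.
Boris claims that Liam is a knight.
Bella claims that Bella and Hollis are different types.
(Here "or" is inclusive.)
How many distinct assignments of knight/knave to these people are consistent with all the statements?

2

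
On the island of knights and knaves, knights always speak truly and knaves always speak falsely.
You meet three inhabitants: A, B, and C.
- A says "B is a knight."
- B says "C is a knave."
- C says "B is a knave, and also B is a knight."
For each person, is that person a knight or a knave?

A is a knight, B is a knight, and C is a knave.

Suppose A is a knave. Then A's statement "B is a knight" would have to be false. Checking the 4 ways to assign the others, none is consistent with every speaker.
(For instance, with B=knight, C=knave, A's claim "B is a knight" comes out true where it would need to be false.)
So A must be a knight, making "B is a knight" true. Taking A=knight, B=knight, C=knave, each remaining statement checks out:
  B (knight): "C is a knave" — true. ✓
  C (knave): "B is a knave, and also B is a knight" — false. ✓
This is the unique consistent assignment.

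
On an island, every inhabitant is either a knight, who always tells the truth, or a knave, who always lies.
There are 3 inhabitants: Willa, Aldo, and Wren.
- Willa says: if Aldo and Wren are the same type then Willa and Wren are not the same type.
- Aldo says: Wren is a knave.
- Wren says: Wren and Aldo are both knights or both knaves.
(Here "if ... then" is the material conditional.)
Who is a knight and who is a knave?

Suppose Willa is a knave. Then Willa's statement "if Aldo and Wren are the same type then Willa and Wren are not the same type" would have to be false. Checking the 4 ways to assign the others, none is consistent with every speaker.
(For instance, with Aldo=knight, Wren=knave, Willa's claim "if Aldo and Wren are the same type then Willa and Wren are not the same type" comes out true where it would need to be false.)
So Willa must be a knight, making "if Aldo and Wren are the same type then Willa and Wren are not the same type" true. Taking Willa=knight, Aldo=knight, Wren=knave, each remaining statement checks out:
  Aldo (knight): "Wren is a knave" — true. ✓
  Wren (knave): "Wren and Aldo are both knights or both knaves" — false. ✓
This is the unique consistent assignment.

Knights: Willa and Aldo. Knaves: Wren.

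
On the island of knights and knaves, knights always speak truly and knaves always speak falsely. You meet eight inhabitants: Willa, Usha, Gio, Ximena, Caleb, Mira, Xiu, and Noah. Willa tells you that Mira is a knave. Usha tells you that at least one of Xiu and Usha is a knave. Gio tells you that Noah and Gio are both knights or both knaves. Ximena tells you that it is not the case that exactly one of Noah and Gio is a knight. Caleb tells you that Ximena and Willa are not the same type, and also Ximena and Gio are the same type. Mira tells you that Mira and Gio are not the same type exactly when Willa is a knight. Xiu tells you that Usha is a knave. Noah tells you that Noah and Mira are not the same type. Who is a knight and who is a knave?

Willa is a knight, and the claim "Mira is a knave" is indeed true.
Usha is a knight; "at least one of Xiu and Usha is a knave" is true, as required.
Since Gio is a knave, "Noah and Gio are both knights or both knaves" needs to be false, which holds.
Ximena is a knave, so "it is not the case that exactly one of Noah and Gio is a knight" must be false — and it is.
Caleb is a knight, so "Ximena and Willa are not the same type, and also Ximena and Gio are the same type" must be true — and it is.
Mira (knave): "Mira and Gio are not the same type exactly when Willa is a knight" — false. ✓
As a knave, Xiu's statement "Usha is a knave" should be false; it is.
Noah (knight): "Noah and Mira are not the same type" — true. ✓

Willa is a knight, Usha is a knight, Gio is a knave, Ximena is a knave, Caleb is a knight, Mira is a knave, Xiu is a knave, and Noah is a knight.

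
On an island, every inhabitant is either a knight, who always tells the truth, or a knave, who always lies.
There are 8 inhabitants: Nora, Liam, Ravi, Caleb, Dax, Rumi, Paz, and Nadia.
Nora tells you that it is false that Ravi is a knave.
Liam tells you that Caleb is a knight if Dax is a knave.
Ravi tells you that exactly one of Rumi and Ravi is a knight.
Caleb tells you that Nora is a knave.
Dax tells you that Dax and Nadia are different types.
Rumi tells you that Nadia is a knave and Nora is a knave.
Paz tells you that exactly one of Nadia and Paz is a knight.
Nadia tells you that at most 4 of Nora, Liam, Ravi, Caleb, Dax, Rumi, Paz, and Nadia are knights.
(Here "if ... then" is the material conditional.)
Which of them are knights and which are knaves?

Nora (knight): "it is false that Ravi is a knave" — true. ✓
Liam is a knight, and the claim "Caleb is a knight if Dax is a knave" is indeed true.
Ravi is a knight, so "exactly one of Rumi and Ravi is a knight" must be true — and it is.
As a knave, Caleb's statement "Nora is a knave" should be False; it is.
Dax (knight): "Dax and Nadia are different types" — true. ✓
Rumi is a knave, so "Nadia is a knave and Nora is a knave" must be False — and it is.
As a knight, Paz's statement "exactly one of Nadia and Paz is a knight" should be true; it is.
As a knave, Nadia's statement "at most 4 of Nora, Liam, Ravi, Caleb, Dax, Rumi, Paz, and Nadia are knights" should be False; it is.

Nora is a knight, Liam is a knight, Ravi is a knight, Caleb is a knave, Dax is a knight, Rumi is a knave, Paz is a knight, and Nadia is a knave.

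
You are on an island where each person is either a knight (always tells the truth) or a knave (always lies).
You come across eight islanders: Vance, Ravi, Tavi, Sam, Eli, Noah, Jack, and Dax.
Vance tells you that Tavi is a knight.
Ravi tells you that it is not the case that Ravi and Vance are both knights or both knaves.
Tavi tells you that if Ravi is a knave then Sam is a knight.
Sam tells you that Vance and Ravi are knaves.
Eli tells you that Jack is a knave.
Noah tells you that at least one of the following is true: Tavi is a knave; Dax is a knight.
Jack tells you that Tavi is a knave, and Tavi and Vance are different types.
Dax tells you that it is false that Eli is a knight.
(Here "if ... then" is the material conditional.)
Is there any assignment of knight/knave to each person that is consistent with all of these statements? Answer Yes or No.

No

Checking all 256 assignments, each has at least one speaker whose statement's truth value contradicts their type.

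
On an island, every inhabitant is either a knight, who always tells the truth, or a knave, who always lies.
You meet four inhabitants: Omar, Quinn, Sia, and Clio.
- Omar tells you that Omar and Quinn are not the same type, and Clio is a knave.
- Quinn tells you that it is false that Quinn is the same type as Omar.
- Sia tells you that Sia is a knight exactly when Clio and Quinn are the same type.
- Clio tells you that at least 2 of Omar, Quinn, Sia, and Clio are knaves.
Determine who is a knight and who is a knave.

Omar is a knave, Quinn is a knight, Sia is a knave, and Clio is a knight.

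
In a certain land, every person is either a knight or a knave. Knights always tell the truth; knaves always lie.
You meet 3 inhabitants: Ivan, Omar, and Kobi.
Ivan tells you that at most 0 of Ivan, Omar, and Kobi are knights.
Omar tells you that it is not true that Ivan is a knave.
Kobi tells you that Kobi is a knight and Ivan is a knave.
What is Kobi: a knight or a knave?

Consistent assignments: {Ivan=knave, Omar=knave, Kobi=knight}
In every consistent assignment, Kobi is a knight.

Kobi is a knight.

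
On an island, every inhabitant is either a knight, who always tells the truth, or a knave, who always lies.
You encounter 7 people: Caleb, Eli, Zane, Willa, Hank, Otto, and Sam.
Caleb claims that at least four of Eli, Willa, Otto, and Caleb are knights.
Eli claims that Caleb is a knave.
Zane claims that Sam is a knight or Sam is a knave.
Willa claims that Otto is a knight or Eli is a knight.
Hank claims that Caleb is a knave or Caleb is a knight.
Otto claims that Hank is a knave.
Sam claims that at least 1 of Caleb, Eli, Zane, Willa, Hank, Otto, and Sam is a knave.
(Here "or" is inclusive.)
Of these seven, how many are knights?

5

The unique consistent assignment is Caleb=knave, Eli=knight, Zane=knight, Willa=knight, Hank=knight, Otto=knave, Sam=knight.
That has 5 knights.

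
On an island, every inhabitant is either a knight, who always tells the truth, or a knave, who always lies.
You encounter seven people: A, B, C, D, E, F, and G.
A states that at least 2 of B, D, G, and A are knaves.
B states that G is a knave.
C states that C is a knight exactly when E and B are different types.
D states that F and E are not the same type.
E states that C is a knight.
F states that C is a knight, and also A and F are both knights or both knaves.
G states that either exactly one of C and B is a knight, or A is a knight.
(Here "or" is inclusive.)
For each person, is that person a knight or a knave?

A is a knight, B is a knave, C is a knight, D is a knave, E is a knight, F is a knight, and G is a knight.

A (knight): "at least 2 of B, D, G, and A are knaves" — true. ✓
As a knave, B's statement "G is a knave" should be False; it is.
As a knight, C's statement "C is a knight exactly when E and B are different types" should be true; it is.
D is a knave; "F and E are not the same type" is False, as required.
E (knight): "C is a knight" — true. ✓
F (knight): "C is a knight, and also A and F are both knights or both knaves" — true. ✓
G (knight): "either exactly one of C and B is a knight, or A is a knight" — true. ✓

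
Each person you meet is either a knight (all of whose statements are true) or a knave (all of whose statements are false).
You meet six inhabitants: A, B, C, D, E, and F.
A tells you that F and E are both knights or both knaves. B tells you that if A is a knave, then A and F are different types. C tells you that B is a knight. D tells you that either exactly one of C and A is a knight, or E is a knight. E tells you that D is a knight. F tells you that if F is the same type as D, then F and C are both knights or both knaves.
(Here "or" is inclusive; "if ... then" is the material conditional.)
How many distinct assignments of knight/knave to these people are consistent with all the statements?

Consistent assignments:
  A=knight, B=knight, C=knight, D=knight, E=knight, F=knight
  A=knight, B=knight, C=knight, D=knave, E=knave, F=knave

2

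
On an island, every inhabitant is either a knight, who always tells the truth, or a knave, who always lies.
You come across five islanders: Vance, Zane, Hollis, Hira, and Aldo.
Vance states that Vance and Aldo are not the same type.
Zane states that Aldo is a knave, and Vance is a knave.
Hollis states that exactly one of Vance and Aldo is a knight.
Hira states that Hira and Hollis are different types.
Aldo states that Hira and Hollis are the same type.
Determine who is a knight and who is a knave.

As a knave, Vance's statement "Vance and Aldo are not the same type" should be false; it is.
Zane is a knight; "Aldo is a knave, and Vance is a knave" is true, as required.
Hollis (knave): "exactly one of Vance and Aldo is a knight" — false. ✓
Hira is a knight, and the claim "Hira and Hollis are different types" is indeed true.
Aldo is a knave, and the claim "Hira and Hollis are the same type" is indeed false.

Vance is a knave, Zane is a knight, Hollis is a knave, Hira is a knight, and Aldo is a knave.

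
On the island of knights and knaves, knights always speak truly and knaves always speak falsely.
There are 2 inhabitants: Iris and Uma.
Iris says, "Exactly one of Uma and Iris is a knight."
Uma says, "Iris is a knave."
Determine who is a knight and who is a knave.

As a knight, Iris's statement "exactly one of Uma and Iris is a knight" should be true; it is.
Since Uma is a knave, "Iris is a knave" needs to be False, which holds.

Iris is a knight and Uma is a knave.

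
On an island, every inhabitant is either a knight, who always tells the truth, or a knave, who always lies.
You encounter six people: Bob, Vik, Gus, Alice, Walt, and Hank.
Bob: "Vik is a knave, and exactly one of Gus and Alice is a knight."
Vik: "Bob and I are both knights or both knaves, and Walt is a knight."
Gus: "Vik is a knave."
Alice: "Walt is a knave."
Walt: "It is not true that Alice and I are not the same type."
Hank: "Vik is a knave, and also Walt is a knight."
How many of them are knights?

The unique consistent assignment is Bob=knave, Vik=knave, Gus=knight, Alice=knight, Walt=knave, Hank=knave.
That has 2 knights.

2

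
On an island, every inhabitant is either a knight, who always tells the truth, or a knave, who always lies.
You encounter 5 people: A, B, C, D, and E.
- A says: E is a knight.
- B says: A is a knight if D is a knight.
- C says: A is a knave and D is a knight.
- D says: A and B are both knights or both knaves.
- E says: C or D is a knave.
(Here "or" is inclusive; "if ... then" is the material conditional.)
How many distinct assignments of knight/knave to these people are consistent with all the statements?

2

Consistent assignments:
  A=knight, B=knight, C=knave, D=knight, E=knight
  A=knave, B=knave, C=knight, D=knight, E=knave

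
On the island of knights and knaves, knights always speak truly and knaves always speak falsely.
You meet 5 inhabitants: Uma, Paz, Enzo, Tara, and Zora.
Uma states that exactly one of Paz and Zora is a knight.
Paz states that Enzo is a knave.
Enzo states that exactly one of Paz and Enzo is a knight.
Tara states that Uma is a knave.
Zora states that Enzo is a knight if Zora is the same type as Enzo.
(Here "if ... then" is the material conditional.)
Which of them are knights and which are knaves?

Uma is a knight, Paz is a knave, Enzo is a knight, Tara is a knave, and Zora is a knight.

Suppose Uma is a knave. Then Uma's statement "exactly one of Paz and Zora is a knight" would have to be false. Checking the 16 ways to assign the others, none is consistent with every speaker.
(For instance, with Paz=knave, Enzo=knight, Tara=knave, Zora=knight, Uma's claim "exactly one of Paz and Zora is a knight" comes out true where it would need to be false.)
So Uma must be a knight, making "exactly one of Paz and Zora is a knight" true. Taking Uma=knight, Paz=knave, Enzo=knight, Tara=knave, Zora=knight, each remaining statement checks out:
  Paz (knave): "Enzo is a knave" — false. ✓
  Enzo (knight): "exactly one of Paz and Enzo is a knight" — true. ✓
  Tara (knave): "Uma is a knave" — false. ✓
  Zora (knight): "Enzo is a knight if Zora is the same type as Enzo" — true. ✓
This is the unique consistent assignment.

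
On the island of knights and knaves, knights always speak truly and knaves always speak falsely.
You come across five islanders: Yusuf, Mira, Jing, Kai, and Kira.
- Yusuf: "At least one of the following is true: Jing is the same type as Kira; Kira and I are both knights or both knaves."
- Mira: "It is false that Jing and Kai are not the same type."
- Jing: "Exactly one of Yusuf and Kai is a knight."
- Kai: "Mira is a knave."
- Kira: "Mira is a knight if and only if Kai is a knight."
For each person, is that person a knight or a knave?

Yusuf is a knight, Mira is a knave, Jing is a knave, Kai is a knight, and Kira is a knave.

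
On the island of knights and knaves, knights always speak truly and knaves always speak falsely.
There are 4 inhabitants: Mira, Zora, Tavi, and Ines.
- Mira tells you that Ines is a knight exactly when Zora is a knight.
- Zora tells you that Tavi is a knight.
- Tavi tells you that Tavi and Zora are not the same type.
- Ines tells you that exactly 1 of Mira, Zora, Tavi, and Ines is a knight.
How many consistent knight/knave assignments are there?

1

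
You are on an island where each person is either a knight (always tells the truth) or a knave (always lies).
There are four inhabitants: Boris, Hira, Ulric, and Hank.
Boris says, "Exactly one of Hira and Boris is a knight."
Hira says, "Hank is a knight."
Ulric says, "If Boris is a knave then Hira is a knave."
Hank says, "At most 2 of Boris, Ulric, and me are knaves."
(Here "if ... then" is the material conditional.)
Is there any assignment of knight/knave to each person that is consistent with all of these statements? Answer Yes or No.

No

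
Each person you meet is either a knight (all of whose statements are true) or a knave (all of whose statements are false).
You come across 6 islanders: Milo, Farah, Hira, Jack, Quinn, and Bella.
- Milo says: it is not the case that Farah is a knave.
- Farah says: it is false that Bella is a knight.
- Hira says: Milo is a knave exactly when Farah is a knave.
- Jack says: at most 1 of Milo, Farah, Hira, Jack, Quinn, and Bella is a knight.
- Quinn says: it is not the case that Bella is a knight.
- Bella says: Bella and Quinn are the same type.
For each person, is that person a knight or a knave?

Milo is a knight, so "it is not the case that Farah is a knave" must be true — and it is.
Farah is a knight; "it is false that Bella is a knight" is true, as required.
As a knight, Hira's statement "Milo is a knave exactly when Farah is a knave" should be true; it is.
Jack (knave): "at most 1 of Milo, Farah, Hira, Jack, Quinn, and Bella is a knight" — False. ✓
Quinn is a knight, and the claim "it is not the case that Bella is a knight" is indeed true.
Bella is a knave; "Bella and Quinn are the same type" is False, as required.

Milo is a knight, Farah is a knight, Hira is a knight, Jack is a knave, Quinn is a knight, and Bella is a knave.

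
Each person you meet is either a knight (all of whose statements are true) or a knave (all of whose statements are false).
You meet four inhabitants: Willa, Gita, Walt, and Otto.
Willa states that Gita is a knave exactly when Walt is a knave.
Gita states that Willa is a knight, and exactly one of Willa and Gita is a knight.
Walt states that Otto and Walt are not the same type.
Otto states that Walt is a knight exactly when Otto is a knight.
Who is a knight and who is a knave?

Willa is a knave; "Gita is a knave exactly when Walt is a knave" is False, as required.
Since Gita is a knave, "Willa is a knight, and exactly one of Willa and Gita is a knight" needs to be False, which holds.
As a knight, Walt's statement "Otto and Walt are not the same type" should be true; it is.
As a knave, Otto's statement "Walt is a knight exactly when Otto is a knight" should be False; it is.

Willa is a knave, Gita is a knave, Walt is a knight, and Otto is a knave.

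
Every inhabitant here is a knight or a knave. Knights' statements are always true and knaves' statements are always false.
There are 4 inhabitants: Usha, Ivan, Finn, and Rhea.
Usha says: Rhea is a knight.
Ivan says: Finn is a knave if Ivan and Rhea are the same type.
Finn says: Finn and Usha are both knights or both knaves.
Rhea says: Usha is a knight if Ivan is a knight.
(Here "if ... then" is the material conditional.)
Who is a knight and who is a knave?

Usha is a knight, Ivan is a knight, Finn is a knave, and Rhea is a knight.

Usha is a knight; "Rhea is a knight" is True, as required.
As a knight, Ivan's statement "Finn is a knave if Ivan and Rhea are the same type" should be True; it is.
As a knave, Finn's statement "Finn and Usha are both knights or both knaves" should be False; it is.
As a knight, Rhea's statement "Usha is a knight if Ivan is a knight" should be True; it is.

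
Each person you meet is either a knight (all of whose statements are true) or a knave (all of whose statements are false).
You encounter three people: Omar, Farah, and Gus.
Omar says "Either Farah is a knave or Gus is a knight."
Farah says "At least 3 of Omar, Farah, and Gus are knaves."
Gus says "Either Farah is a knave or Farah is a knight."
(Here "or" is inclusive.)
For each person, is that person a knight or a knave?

Omar is a knight, so "either Farah is a knave or Gus is a knight" must be true — and it is.
As a knave, Farah's statement "at least 3 of Omar, Farah, and Gus are knaves" should be False; it is.
Gus (knight): "either Farah is a knave or Farah is a knight" — true. ✓

Omar is a knight, Farah is a knave, and Gus is a knight.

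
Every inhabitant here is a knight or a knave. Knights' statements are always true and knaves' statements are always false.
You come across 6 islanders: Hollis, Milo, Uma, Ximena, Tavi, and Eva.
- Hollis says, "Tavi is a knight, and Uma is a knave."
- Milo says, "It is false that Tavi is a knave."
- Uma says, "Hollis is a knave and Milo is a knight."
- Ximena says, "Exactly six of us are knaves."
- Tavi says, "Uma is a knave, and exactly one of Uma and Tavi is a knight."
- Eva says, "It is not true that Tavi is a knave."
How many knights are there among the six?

The unique consistent assignment is Hollis=knight, Milo=knight, Uma=knave, Ximena=knave, Tavi=knight, Eva=knight.
That has 4 knights.

4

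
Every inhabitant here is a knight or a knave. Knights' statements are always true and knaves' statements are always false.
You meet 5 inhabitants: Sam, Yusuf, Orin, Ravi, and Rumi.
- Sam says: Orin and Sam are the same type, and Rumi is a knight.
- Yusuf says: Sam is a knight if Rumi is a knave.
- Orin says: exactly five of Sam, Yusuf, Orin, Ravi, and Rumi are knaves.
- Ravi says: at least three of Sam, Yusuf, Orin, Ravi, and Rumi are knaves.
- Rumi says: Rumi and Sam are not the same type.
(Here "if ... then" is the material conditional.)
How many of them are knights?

The unique consistent assignment is Sam=knave, Yusuf=knave, Orin=knave, Ravi=knight, Rumi=knave.
That has 1 knight.

1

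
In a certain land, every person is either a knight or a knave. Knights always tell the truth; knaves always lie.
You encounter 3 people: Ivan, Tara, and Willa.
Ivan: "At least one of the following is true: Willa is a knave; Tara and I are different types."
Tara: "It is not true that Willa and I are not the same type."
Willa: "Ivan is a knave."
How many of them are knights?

1

The unique consistent assignment is Ivan=knave, Tara=knave, Willa=knight.
That has 1 knight.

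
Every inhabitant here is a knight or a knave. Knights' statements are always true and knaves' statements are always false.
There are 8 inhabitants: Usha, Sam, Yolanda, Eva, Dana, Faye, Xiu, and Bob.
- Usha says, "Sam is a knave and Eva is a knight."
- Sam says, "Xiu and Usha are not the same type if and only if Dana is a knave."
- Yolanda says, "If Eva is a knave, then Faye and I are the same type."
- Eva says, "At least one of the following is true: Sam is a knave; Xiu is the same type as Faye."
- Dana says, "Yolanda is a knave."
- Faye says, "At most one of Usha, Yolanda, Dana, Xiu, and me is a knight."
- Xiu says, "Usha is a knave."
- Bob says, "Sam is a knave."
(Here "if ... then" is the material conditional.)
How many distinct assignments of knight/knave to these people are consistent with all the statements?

0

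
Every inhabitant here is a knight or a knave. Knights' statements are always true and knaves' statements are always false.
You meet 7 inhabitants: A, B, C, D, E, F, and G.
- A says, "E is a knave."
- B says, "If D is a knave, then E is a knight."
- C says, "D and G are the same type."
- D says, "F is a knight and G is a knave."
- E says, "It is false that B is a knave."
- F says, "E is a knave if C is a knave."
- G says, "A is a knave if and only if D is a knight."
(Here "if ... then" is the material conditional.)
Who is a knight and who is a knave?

A is a knight, B is a knave, C is a knave, D is a knave, E is a knave, F is a knight, and G is a knight.

A (knight): "E is a knave" — true. ✓
B is a knave, and the claim "if D is a knave, then E is a knight" is indeed False.
As a knave, C's statement "D and G are the same type" should be False; it is.
D (knave): "F is a knight and G is a knave" — False. ✓
E (knave): "it is false that B is a knave" — False. ✓
F is a knight, so "E is a knave if C is a knave" must be true — and it is.
Since G is a knight, "A is a knave if and only if D is a knight" needs to be true, which holds.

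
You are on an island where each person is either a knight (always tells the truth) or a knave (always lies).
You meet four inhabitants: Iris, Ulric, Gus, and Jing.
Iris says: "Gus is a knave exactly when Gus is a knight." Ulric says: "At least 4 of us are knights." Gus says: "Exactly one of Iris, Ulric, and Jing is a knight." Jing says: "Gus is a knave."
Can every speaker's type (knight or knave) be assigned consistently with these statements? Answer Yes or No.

No

Checking all 16 assignments, each has at least one speaker whose statement's truth value contradicts their type.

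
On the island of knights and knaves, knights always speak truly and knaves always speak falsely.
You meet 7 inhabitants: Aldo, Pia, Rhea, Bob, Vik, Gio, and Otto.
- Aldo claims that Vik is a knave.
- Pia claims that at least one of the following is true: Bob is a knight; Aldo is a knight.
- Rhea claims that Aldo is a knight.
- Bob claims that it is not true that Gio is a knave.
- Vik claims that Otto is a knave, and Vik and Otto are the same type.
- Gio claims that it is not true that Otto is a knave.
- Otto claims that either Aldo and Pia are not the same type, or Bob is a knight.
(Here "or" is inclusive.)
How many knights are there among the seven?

The unique consistent assignment is Aldo=knight, Pia=knight, Rhea=knight, Bob=knight, Vik=knave, Gio=knight, Otto=knight.
That has 6 knights.

6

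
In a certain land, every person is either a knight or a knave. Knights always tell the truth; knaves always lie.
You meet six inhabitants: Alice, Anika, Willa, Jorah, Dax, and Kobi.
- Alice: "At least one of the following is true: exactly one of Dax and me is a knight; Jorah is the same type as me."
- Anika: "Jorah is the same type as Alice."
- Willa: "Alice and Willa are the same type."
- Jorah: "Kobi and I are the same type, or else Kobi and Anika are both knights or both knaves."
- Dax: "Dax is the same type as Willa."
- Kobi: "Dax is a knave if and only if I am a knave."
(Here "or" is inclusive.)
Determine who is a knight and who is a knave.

Knights: Alice, Anika, Willa, Jorah, Dax, and Kobi. Knaves: none.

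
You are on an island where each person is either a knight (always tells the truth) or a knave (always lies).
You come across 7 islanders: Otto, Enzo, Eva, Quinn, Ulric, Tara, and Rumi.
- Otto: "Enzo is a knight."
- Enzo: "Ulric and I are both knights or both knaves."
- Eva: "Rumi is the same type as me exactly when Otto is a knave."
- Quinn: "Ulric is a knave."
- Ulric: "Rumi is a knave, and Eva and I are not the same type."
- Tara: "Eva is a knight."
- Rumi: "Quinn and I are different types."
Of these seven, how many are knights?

The unique consistent assignment is Otto=knight, Enzo=knight, Eva=knave, Quinn=knave, Ulric=knight, Tara=knave, Rumi=knave.
That has 3 knights.

3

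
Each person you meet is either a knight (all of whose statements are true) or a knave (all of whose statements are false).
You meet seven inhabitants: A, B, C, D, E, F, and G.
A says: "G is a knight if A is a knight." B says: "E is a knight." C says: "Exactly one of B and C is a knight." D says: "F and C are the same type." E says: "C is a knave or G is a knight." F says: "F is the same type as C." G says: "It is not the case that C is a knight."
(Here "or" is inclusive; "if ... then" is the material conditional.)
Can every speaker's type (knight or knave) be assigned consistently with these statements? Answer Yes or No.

No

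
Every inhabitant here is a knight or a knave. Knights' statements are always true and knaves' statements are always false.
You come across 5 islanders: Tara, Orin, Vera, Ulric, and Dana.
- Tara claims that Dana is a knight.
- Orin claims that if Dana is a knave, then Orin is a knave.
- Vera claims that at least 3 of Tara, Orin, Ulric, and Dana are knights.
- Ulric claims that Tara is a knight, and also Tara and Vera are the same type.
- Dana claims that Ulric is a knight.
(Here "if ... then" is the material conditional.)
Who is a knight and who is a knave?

Tara (knight): "Dana is a knight" — True. ✓
Orin is a knight, and the claim "if Dana is a knave, then Orin is a knave" is indeed True.
Vera is a knight; "at least 3 of Tara, Orin, Ulric, and Dana are knights" is True, as required.
Ulric is a knight, and the claim "Tara is a knight, and also Tara and Vera are the same type" is indeed True.
Dana (knight): "Ulric is a knight" — True. ✓

Knights: Tara, Orin, Vera, Ulric, and Dana. Knaves: none.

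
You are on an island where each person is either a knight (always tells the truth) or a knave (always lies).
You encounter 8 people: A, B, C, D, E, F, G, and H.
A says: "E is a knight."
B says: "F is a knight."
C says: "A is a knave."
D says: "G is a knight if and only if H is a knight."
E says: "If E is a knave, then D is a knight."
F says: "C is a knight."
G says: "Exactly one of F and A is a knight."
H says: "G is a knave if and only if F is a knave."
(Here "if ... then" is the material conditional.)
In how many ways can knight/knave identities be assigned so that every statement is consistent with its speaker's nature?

1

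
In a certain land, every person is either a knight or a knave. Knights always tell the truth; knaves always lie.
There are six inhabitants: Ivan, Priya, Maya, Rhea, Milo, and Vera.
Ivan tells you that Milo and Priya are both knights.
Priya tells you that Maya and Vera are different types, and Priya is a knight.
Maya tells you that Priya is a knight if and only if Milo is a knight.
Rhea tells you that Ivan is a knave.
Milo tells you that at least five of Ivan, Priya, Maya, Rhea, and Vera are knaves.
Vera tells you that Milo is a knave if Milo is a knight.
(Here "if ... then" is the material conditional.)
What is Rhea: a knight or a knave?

Rhea is a knight.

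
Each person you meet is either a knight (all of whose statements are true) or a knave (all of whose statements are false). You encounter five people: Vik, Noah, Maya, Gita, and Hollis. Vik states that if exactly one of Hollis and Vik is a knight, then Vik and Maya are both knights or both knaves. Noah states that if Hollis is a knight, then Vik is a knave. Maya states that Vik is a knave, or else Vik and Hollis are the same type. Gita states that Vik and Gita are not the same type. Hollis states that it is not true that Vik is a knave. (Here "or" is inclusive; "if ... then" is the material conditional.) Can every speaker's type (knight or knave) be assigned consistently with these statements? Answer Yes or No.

No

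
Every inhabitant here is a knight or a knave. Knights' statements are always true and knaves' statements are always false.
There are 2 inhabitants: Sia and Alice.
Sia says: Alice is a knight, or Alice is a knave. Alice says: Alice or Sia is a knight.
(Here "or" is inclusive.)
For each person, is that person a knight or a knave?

Sia is a knight and Alice is a knight.

Since Sia is a knight, "Alice is a knight, or Alice is a knave" needs to be true, which holds.
Since Alice is a knight, "Alice or Sia is a knight" needs to be true, which holds.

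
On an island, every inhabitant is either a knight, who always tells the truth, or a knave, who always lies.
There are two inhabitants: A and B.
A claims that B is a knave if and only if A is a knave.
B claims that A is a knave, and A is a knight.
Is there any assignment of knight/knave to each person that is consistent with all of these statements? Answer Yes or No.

Checking all 4 assignments, each has at least one speaker whose statement's truth value contradicts their type.

No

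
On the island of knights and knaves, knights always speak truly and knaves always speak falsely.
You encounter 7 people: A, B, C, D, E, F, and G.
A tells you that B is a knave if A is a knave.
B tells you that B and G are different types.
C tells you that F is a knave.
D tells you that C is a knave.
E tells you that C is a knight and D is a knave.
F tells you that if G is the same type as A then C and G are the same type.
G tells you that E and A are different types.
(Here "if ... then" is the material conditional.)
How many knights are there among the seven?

3

The unique consistent assignment is A=knave, B=knight, C=knave, D=knight, E=knave, F=knight, G=knave.
That has 3 knights.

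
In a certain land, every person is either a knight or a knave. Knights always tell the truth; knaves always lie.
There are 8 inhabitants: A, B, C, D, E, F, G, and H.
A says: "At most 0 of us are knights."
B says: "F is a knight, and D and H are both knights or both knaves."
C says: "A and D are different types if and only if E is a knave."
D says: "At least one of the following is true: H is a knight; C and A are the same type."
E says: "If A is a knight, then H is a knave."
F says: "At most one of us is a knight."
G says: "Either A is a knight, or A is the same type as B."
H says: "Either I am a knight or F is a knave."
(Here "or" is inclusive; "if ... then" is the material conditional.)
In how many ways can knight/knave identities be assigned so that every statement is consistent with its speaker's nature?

Consistent assignments:
  A=knave, B=knave, C=knave, D=knight, E=knight, F=knave, G=knight, H=knight

1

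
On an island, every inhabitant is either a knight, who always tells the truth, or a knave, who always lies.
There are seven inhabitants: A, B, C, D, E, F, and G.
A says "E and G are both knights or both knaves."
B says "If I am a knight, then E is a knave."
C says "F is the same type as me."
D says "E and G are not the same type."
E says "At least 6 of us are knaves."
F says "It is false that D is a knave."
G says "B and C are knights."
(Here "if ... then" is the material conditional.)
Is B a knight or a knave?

B is a knight.

Consistent assignments: {A=knave, B=knight, C=knight, D=knight, E=knave, F=knight, G=knight}
In every consistent assignment, B is a knight.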